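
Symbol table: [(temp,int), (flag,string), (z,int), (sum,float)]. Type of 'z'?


Lookup 'z' → type int


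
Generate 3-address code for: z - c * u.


Break into single-operator statements:
t1 = c * u
t2 = z - t1


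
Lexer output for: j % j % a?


Scan left to right, longest-match per lexeme
Tokens: ID(j), OP(%), ID(j), OP(%), ID(a)


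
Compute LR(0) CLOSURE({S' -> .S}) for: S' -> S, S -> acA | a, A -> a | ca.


Start: S' -> .S
For each item with dot before a nonterminal B, add B -> .γ for every B-production
Closure: [S' -> .S, S -> .acA, S -> .a]


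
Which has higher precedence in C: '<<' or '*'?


'*' is multiplicative (level 10); '<<' is shift (level 8)
Higher level binds tighter
'*' has higher precedence than '<<'


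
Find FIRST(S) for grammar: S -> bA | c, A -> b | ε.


Per alternative of S: FIRST(bA) = {b}; FIRST(c) = {c}
FIRST(S) = {b, c}


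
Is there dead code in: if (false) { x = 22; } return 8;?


condition is constant false, so the whole block is unreachable
Dead: 'if (false) { x = 22; }'


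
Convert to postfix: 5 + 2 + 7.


Left to right (same or higher precedence on left)
Postfix: 5 2 + 7 +


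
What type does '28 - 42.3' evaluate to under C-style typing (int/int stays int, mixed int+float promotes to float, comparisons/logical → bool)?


Operand types: int - float
Rule: mixed int/float promotes to float; int/int stays int
Result type: float


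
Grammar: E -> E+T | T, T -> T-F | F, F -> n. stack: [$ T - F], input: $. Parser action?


handle 'T-F' on top
Action: reduce (T -> T-F)


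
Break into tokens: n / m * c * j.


Scan left to right, longest-match per lexeme
Tokens: ID(n), OP(/), ID(m), OP(*), ID(c), OP(*), ID(j)


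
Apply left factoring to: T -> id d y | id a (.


Common prefix: 'id'
Factored: T -> id T', T' -> d y | a (


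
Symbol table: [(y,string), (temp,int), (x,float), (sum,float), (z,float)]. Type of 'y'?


Lookup 'y' → type string


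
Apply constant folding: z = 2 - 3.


2 - 3 = -1 at compile time
Optimized: z = -1


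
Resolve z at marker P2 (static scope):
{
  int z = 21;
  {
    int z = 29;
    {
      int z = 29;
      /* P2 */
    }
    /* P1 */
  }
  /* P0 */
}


z declared in the same block as P2
z = 29


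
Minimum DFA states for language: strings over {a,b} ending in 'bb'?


Track the longest suffix of input matching a prefix of 'bb': 3 classes (prefixes of length 0..2)
Minimal DFA: 3 states


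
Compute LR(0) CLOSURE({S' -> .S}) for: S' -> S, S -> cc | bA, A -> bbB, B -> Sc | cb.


Start: S' -> .S
For each item with dot before a nonterminal B, add B -> .γ for every B-production
Closure: [S' -> .S, S -> .cc, S -> .bA]


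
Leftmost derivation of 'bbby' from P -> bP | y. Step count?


Derivation: P => bP => bbP => bbbP => bbby
Steps: 4


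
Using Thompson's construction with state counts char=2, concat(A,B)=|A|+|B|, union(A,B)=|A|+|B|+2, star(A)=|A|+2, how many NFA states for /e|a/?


Syntax tree has 2 char leaf(s), 1 union(s), 0 star(s)
chars contribute 2×2 = 4; each union adds +2; each star adds +2
Total: 4 + 2 + 0 = 6 states


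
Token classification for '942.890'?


Pattern: digits with a decimal point
Type: FLOAT_LITERAL


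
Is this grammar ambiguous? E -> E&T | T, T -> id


precedence layered via separate nonterminal T: deterministic
Unambiguous


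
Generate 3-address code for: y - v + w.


Break into single-operator statements:
t1 = y - v
t2 = t1 + w


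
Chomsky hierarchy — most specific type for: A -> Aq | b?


Left-linear: every RHS is a terminal or one nonterminal followed by a terminal
Classification: Type 3 (Regular)


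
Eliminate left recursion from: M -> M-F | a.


Left-recursive alternatives: M-F; non-recursive: a
Introduce M': M -> aM', M' -> -FM' | ε


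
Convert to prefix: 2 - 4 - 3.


left-to-right (same/higher precedence on left): tree is (- (- 2 4) 3)
Prefix: - - 2 4 3


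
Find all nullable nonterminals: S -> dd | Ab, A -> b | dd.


A nonterminal is nullable iff some alternative derives ε (directly, or every symbol in it is nullable)
Nullable: {}


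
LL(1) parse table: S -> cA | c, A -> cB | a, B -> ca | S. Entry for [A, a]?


For [A, a]: 'a' ∈ FIRST(a)
Entry: A -> a


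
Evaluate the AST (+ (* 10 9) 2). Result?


Evaluate inner: (* 10 9) = 90
Evaluate root: (+ 90 2) = 92
Result: 92


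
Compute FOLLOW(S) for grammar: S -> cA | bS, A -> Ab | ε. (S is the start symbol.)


$ ∈ FOLLOW(S). For each A -> αBβ: add FIRST(β)\{ε} to FOLLOW(B); if β nullable, add FOLLOW(A).
FOLLOW(S) = {$}


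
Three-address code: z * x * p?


Break into single-operator statements:
t1 = z * x
t2 = t1 * p


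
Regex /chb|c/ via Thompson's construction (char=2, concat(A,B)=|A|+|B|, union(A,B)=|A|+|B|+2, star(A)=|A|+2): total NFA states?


Syntax tree has 4 char leaf(s), 1 union(s), 0 star(s)
chars contribute 4×2 = 8; each union adds +2; each star adds +2
Total: 8 + 2 + 0 = 10 states


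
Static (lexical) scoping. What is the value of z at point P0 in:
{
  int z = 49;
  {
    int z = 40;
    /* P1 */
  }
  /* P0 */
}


z declared in the same block as P0
z = 49


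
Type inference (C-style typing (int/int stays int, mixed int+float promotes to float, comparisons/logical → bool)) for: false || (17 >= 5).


Operand types: bool || bool
Rule: logical operators take bool operands and yield bool
Result type: bool


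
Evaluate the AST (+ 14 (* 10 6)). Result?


Evaluate inner: (* 10 6) = 60
Evaluate root: (+ 14 60) = 74
Result: 74


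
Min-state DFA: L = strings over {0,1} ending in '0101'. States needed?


Track the longest suffix of input matching a prefix of '0101': 5 classes (prefixes of length 0..4)
Minimal DFA: 5 states


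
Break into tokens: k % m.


Scan left to right, longest-match per lexeme
Tokens: ID(k), OP(%), ID(m)


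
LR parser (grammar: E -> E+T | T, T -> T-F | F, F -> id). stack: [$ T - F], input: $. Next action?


handle 'T-F' on top
Action: reduce (T -> T-F)


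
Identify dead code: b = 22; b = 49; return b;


first assignment to b is overwritten before any read
Dead: 'b = 22'


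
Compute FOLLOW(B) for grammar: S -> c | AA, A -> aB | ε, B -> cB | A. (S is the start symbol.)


$ ∈ FOLLOW(S). For each A -> αBβ: add FIRST(β)\{ε} to FOLLOW(B); if β nullable, add FOLLOW(A).
FOLLOW(B) = {$, a}


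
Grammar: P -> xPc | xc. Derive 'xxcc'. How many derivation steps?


Derivation: P => xPc => xxcc
Steps: 2


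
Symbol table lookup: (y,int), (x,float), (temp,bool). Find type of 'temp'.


Lookup 'temp' → type bool


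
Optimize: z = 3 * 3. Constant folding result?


3 * 3 = 9 at compile time
Optimized: z = 9


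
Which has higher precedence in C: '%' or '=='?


'%' is multiplicative (level 10); '==' is equality (level 6)
Higher level binds tighter
'%' has higher precedence than '=='


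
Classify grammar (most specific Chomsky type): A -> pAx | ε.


Single nonterminal LHS, but p^n x^n is not regular
Classification: Type 2 (Context-Free)


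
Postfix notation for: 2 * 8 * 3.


Left to right (same or higher precedence on left)
Postfix: 2 8 * 3 *


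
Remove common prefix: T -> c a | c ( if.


Common prefix: 'c'
Factored: T -> c T', T' -> a | ( if


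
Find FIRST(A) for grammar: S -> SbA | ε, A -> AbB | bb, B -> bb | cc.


Per alternative of A: FIRST(AbB) = {b}; FIRST(bb) = {b}
FIRST(A) = {b}


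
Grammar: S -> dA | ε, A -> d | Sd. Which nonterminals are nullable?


A nonterminal is nullable iff some alternative derives ε (directly, or every symbol in it is nullable)
Nullable: {S}


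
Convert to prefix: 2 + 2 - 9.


left-to-right (same/higher precedence on left): tree is (- (+ 2 2) 9)
Prefix: - + 2 2 9


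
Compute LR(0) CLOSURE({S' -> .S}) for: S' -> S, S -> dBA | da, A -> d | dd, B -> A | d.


Start: S' -> .S
For each item with dot before a nonterminal B, add B -> .γ for every B-production
Closure: [S' -> .S, S -> .dBA, S -> .da]


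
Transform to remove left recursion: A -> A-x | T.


Left-recursive alternatives: A-x; non-recursive: T
Introduce A': A -> TA', A' -> -xA' | ε


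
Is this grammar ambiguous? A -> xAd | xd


balanced x^n…d^n: each string has a unique parse
Unambiguous


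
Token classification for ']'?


Pattern: delimiter/punctuation
Type: PUNCTUATION


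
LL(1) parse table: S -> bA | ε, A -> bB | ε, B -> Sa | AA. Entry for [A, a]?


For [A, a]: ε is nullable and 'a' ∈ FOLLOW(A)
Entry: A -> ε


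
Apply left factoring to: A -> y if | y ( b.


Common prefix: 'y'
Factored: A -> y A', A' -> if | ( b


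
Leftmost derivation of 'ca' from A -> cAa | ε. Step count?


Derivation: A => cAa => ca
Steps: 2


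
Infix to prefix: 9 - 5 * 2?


'*' binds tighter: tree is (- 9 (* 5 2))
Prefix: - 9 * 5 2


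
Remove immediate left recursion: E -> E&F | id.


Left-recursive alternatives: E&F; non-recursive: id
Introduce E': E -> idE', E' -> &FE' | ε


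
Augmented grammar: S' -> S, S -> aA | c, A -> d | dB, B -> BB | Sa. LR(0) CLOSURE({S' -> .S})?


Start: S' -> .S
For each item with dot before a nonterminal B, add B -> .γ for every B-production
Closure: [S' -> .S, S -> .aA, S -> .c]


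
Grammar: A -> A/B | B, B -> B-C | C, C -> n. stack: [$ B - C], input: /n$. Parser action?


handle 'B-C' on top
Action: reduce (B -> B-C)


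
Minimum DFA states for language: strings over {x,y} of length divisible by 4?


Track length mod 4: states 0..3, accept at 0
Minimal DFA: 4 states


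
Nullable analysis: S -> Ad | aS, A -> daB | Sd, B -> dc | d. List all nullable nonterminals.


A nonterminal is nullable iff some alternative derives ε (directly, or every symbol in it is nullable)
Nullable: {}


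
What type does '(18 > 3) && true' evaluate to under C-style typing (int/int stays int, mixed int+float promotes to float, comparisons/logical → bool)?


Operand types: bool && bool
Rule: logical operators take bool operands and yield bool
Result type: bool


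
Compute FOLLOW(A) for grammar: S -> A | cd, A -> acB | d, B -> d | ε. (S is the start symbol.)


$ ∈ FOLLOW(S). For each A -> αBβ: add FIRST(β)\{ε} to FOLLOW(B); if β nullable, add FOLLOW(A).
FOLLOW(A) = {$}


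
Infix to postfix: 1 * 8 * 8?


Left to right (same or higher precedence on left)
Postfix: 1 8 * 8 *


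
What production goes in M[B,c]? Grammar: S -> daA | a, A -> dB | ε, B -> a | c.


For [B, c]: 'c' ∈ FIRST(c)
Entry: B -> c


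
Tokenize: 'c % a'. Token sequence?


Scan left to right, longest-match per lexeme
Tokens: ID(c), OP(%), ID(a)


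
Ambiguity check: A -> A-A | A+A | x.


'x-x+x' has two parse trees (no precedence encoded between - and +)
Ambiguous


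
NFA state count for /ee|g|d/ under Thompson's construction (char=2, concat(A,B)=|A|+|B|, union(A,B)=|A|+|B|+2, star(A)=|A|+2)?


Syntax tree has 4 char leaf(s), 2 union(s), 0 star(s)
chars contribute 4×2 = 8; each union adds +2; each star adds +2
Total: 8 + 4 + 0 = 12 states


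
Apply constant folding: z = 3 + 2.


3 + 2 = 5 at compile time
Optimized: z = 5


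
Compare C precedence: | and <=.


'<=' is relational (level 7); '|' is bitwise OR (level 3)
Higher level binds tighter
'<=' has higher precedence than '|'


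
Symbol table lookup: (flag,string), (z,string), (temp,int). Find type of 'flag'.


Lookup 'flag' → type string


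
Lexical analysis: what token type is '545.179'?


Pattern: digits with a decimal point
Type: FLOAT_LITERAL


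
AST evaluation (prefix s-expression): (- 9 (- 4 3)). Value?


Evaluate inner: (- 4 3) = 1
Evaluate root: (- 9 1) = 8
Result: 8


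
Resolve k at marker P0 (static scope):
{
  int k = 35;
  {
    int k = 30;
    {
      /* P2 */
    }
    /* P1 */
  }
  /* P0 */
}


k declared in the same block as P0
k = 35


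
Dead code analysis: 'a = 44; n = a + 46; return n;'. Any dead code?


a is read by n's definition; n is returned
No dead code


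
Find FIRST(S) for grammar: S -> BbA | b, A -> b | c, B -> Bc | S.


Per alternative of S: FIRST(BbA) = {b}; FIRST(b) = {b}
FIRST(S) = {b}


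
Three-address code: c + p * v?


Break into single-operator statements:
t1 = p * v
t2 = c + t1


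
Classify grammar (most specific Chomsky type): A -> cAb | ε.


Single nonterminal LHS, but c^n b^n is not regular
Classification: Type 2 (Context-Free)


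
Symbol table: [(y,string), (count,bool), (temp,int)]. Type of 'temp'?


Lookup 'temp' → type int


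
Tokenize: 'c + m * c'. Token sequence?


Scan left to right, longest-match per lexeme
Tokens: ID(c), OP(+), ID(m), OP(*), ID(c)


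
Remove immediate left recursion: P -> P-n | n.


Left-recursive alternatives: P-n; non-recursive: n
Introduce P': P -> nP', P' -> -nP' | ε


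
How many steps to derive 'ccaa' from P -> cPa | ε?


Derivation: P => cPa => ccPaa => ccaa
Steps: 3


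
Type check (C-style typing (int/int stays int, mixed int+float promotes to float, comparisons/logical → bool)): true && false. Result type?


Operand types: bool && bool
Rule: logical operators take bool operands and yield bool
Result type: bool


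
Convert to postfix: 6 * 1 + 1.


Left to right (same or higher precedence on left)
Postfix: 6 1 * 1 +


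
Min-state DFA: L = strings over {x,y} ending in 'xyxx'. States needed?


Track the longest suffix of input matching a prefix of 'xyxx': 5 classes (prefixes of length 0..4)
Minimal DFA: 5 states


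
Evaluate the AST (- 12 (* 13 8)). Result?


Evaluate inner: (* 13 8) = 104
Evaluate root: (- 12 104) = -92
Result: -92


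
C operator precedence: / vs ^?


'/' is multiplicative (level 10); '^' is bitwise XOR (level 4)
Higher level binds tighter
'/' has higher precedence than '^'


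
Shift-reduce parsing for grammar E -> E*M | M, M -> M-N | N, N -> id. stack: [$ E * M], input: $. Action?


handle 'E*M' on top; lookahead ∈ FOLLOW(E) = {*, $}
Action: reduce (E -> E*M)


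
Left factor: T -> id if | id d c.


Common prefix: 'id'
Factored: T -> id T', T' -> if | d c


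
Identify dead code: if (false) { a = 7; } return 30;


condition is constant false, so the whole block is unreachable
Dead: 'if (false) { a = 7; }'


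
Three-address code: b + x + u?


Break into single-operator statements:
t1 = b + x
t2 = t1 + u


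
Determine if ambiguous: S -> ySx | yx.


balanced y^n…x^n: each string has a unique parse
Unambiguous


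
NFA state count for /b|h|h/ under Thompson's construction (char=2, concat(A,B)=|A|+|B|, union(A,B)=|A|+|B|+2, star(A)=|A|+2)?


Syntax tree has 3 char leaf(s), 2 union(s), 0 star(s)
chars contribute 3×2 = 6; each union adds +2; each star adds +2
Total: 6 + 4 + 0 = 10 states


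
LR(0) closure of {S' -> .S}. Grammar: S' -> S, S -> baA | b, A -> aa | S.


Start: S' -> .S
For each item with dot before a nonterminal B, add B -> .γ for every B-production
Closure: [S' -> .S, S -> .baA, S -> .b]


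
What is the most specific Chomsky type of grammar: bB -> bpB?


LHS has context (more than one symbol) and |LHS| ≤ |RHS|
Classification: Type 1 (Context-Sensitive)


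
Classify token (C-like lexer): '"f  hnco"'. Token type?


Pattern: double-quoted sequence
Type: STRING_LITERAL


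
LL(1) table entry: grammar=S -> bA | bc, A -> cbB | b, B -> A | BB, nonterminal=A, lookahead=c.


For [A, c]: 'c' ∈ FIRST(cbB)
Entry: A -> cbB


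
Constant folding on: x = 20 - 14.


20 - 14 = 6 at compile time
Optimized: x = 6


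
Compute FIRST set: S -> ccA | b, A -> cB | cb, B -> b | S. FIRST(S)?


Per alternative of S: FIRST(ccA) = {c}; FIRST(b) = {b}
FIRST(S) = {b, c}


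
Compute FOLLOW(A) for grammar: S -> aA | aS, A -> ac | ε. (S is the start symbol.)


$ ∈ FOLLOW(S). For each A -> αBβ: add FIRST(β)\{ε} to FOLLOW(B); if β nullable, add FOLLOW(A).
FOLLOW(A) = {$}


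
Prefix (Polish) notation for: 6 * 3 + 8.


left-to-right (same/higher precedence on left): tree is (+ (* 6 3) 8)
Prefix: + * 6 3 8


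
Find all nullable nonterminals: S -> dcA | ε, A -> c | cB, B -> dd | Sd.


A nonterminal is nullable iff some alternative derives ε (directly, or every symbol in it is nullable)
Nullable: {S}


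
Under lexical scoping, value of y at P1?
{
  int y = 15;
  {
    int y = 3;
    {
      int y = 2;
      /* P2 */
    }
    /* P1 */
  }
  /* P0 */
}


y declared in the same block as P1
y = 3


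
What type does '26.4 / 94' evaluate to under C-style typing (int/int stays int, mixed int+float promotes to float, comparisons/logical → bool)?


Operand types: float / int
Rule: mixed int/float promotes to float; int/int stays int
Result type: float


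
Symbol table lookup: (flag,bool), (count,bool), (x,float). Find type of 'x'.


Lookup 'x' → type float


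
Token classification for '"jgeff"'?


Pattern: double-quoted sequence
Type: STRING_LITERAL


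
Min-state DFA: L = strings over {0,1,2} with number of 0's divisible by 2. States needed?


Track (count of 0) mod 2: states 0..1, accept at 0
Minimal DFA: 2 states


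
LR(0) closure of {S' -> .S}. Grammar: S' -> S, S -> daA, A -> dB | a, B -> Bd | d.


Start: S' -> .S
For each item with dot before a nonterminal B, add B -> .γ for every B-production
Closure: [S' -> .S, S -> .daA]


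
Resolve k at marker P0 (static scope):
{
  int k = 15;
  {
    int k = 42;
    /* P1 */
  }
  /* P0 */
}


k declared in the same block as P0
k = 15


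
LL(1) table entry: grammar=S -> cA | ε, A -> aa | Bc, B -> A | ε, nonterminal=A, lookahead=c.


For [A, c]: 'c' ∈ FIRST(Bc)
Entry: A -> Bc


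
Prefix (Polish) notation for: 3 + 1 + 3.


left-to-right (same/higher precedence on left): tree is (+ (+ 3 1) 3)
Prefix: + + 3 1 3


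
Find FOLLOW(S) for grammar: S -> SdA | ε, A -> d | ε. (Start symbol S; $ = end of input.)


$ ∈ FOLLOW(S). For each A -> αBβ: add FIRST(β)\{ε} to FOLLOW(B); if β nullable, add FOLLOW(A).
FOLLOW(S) = {$, d}


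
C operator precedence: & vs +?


'+' is additive (level 9); '&' is bitwise AND (level 5)
Higher level binds tighter
'+' has higher precedence than '&'


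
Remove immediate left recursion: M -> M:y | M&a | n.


Left-recursive alternatives: M:y, M&a; non-recursive: n
Introduce M': M -> nM', M' -> :yM' | &aM' | ε


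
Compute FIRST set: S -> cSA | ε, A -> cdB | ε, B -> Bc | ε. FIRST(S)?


Per alternative of S: FIRST(cSA) = {c}; FIRST(ε) = {ε}
FIRST(S) = {c, ε}


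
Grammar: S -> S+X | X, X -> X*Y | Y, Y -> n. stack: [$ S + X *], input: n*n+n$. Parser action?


no handle; shift 'n'
Action: shift


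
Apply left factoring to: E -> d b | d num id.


Common prefix: 'd'
Factored: E -> d E', E' -> b | num id


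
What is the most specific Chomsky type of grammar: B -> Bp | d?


Left-linear: every RHS is a terminal or one nonterminal followed by a terminal
Classification: Type 3 (Regular)


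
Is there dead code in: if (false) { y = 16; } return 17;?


condition is constant false, so the whole block is unreachable
Dead: 'if (false) { y = 16; }'


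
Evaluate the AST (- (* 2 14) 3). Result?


Evaluate inner: (* 2 14) = 28
Evaluate root: (- 28 3) = 25
Result: 25


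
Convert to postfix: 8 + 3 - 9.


Left to right (same or higher precedence on left)
Postfix: 8 3 + 9 -


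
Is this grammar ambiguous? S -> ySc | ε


balanced y^n…c^n: each string has a unique parse
Unambiguous


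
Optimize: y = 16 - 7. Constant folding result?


16 - 7 = 9 at compile time
Optimized: y = 9


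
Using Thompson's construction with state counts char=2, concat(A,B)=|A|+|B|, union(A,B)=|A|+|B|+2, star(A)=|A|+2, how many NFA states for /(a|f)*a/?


Syntax tree has 3 char leaf(s), 1 union(s), 1 star(s)
chars contribute 3×2 = 6; each union adds +2; each star adds +2
Total: 6 + 2 + 2 = 10 states


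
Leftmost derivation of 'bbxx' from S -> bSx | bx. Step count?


Derivation: S => bSx => bbxx
Steps: 2


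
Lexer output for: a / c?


Scan left to right, longest-match per lexeme
Tokens: ID(a), OP(/), ID(c)


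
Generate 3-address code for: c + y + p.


Break into single-operator statements:
t1 = c + y
t2 = t1 + p


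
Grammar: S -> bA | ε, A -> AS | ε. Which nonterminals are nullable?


A nonterminal is nullable iff some alternative derives ε (directly, or every symbol in it is nullable)
Nullable: {A, S}


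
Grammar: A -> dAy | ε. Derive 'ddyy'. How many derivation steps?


Derivation: A => dAy => ddAyy => ddyy
Steps: 3


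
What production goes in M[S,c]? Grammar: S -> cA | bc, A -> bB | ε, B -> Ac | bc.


For [S, c]: 'c' ∈ FIRST(cA)
Entry: S -> cA


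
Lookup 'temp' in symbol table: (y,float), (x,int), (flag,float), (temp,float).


Lookup 'temp' → type float


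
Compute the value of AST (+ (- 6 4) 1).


Evaluate inner: (- 6 4) = 2
Evaluate root: (+ 2 1) = 3
Result: 3


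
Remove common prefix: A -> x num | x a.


Common prefix: 'x'
Factored: A -> x A', A' -> num | a


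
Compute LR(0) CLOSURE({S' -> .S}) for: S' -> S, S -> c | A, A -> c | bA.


Start: S' -> .S
For each item with dot before a nonterminal B, add B -> .γ for every B-production
Closure: [S' -> .S, S -> .c, S -> .A, A -> .c, A -> .bA]


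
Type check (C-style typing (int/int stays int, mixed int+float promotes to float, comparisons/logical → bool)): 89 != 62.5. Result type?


Operand types: int != float
Rule: comparison yields bool
Result type: bool


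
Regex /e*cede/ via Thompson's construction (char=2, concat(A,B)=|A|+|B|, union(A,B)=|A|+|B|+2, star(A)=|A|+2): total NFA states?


Syntax tree has 5 char leaf(s), 0 union(s), 1 star(s)
chars contribute 5×2 = 10; each union adds +2; each star adds +2
Total: 10 + 0 + 2 = 12 states


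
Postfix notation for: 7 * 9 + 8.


Left to right (same or higher precedence on left)
Postfix: 7 9 * 8 +


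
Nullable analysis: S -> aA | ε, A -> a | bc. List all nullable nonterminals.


A nonterminal is nullable iff some alternative derives ε (directly, or every symbol in it is nullable)
Nullable: {S}


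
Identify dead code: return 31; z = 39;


statement follows a return and is unreachable
Dead: 'z = 39'


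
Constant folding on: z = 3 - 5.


3 - 5 = -2 at compile time
Optimized: z = -2


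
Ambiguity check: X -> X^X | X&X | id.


'id^id&id' has two parse trees (no precedence encoded between ^ and &)
Ambiguous


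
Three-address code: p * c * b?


Break into single-operator statements:
t1 = p * c
t2 = t1 * b


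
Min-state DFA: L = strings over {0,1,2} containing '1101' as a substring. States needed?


KMP-style automaton: 4 progress states + 1 absorbing accept = 5
Minimal DFA: 5 states


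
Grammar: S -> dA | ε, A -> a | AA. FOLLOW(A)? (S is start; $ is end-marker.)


$ ∈ FOLLOW(S). For each A -> αBβ: add FIRST(β)\{ε} to FOLLOW(B); if β nullable, add FOLLOW(A).
FOLLOW(A) = {$, a}


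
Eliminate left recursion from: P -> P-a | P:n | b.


Left-recursive alternatives: P-a, P:n; non-recursive: b
Introduce P': P -> bP', P' -> -aP' | :nP' | ε


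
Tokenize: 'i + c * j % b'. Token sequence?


Scan left to right, longest-match per lexeme
Tokens: ID(i), OP(+), ID(c), OP(*), ID(j), OP(%), ID(b)


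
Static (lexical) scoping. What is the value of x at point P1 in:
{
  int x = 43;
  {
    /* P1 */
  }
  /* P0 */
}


P1's block does not declare x; resolves to the enclosing declaration at depth 0
x = 43


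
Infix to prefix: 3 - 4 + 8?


left-to-right (same/higher precedence on left): tree is (+ (- 3 4) 8)
Prefix: + - 3 4 8


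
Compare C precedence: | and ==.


'==' is equality (level 6); '|' is bitwise OR (level 3)
Higher level binds tighter
'==' has higher precedence than '|'


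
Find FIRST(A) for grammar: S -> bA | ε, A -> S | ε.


Per alternative of A: FIRST(S) = {b, ε}; FIRST(ε) = {ε}
FIRST(A) = {b, ε}


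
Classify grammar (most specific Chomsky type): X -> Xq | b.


Left-linear: every RHS is a terminal or one nonterminal followed by a terminal
Classification: Type 3 (Regular)


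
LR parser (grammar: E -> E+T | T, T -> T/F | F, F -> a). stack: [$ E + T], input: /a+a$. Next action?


'/' can extend T; shift to build T -> T/F
Action: shift


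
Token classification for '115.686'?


Pattern: digits with a decimal point
Type: FLOAT_LITERAL


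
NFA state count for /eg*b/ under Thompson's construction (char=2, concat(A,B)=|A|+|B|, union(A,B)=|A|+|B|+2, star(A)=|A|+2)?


Syntax tree has 3 char leaf(s), 0 union(s), 1 star(s)
chars contribute 3×2 = 6; each union adds +2; each star adds +2
Total: 6 + 0 + 2 = 8 states


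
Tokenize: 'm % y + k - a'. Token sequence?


Scan left to right, longest-match per lexeme
Tokens: ID(m), OP(%), ID(y), OP(+), ID(k), OP(-), ID(a)


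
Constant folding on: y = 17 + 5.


17 + 5 = 22 at compile time
Optimized: y = 22


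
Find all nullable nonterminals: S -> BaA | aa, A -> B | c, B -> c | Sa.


A nonterminal is nullable iff some alternative derives ε (directly, or every symbol in it is nullable)
Nullable: {}


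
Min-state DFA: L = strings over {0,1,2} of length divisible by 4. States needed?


Track length mod 4: states 0..3, accept at 0
Minimal DFA: 4 states


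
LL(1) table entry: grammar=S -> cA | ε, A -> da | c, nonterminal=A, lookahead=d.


For [A, d]: 'd' ∈ FIRST(da)
Entry: A -> da


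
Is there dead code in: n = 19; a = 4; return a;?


n is assigned but never read
Dead: 'n = 19'


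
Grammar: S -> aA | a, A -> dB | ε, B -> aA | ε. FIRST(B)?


Per alternative of B: FIRST(aA) = {a}; FIRST(ε) = {ε}
FIRST(B) = {a, ε}


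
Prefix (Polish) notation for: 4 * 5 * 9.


left-to-right (same/higher precedence on left): tree is (* (* 4 5) 9)
Prefix: * * 4 5 9


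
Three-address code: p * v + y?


Break into single-operator statements:
t1 = p * v
t2 = t1 + y


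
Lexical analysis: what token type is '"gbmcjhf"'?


Pattern: double-quoted sequence
Type: STRING_LITERAL


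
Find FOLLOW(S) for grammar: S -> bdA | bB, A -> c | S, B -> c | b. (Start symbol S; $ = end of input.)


$ ∈ FOLLOW(S). For each A -> αBβ: add FIRST(β)\{ε} to FOLLOW(B); if β nullable, add FOLLOW(A).
FOLLOW(S) = {$}


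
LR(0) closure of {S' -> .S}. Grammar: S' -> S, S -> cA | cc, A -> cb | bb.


Start: S' -> .S
For each item with dot before a nonterminal B, add B -> .γ for every B-production
Closure: [S' -> .S, S -> .cA, S -> .cc]


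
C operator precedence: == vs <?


'<' is relational (level 7); '==' is equality (level 6)
Higher level binds tighter
'<' has higher precedence than '=='


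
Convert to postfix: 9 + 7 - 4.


Left to right (same or higher precedence on left)
Postfix: 9 7 + 4 -


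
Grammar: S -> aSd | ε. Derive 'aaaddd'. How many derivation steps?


Derivation: S => aSd => aaSdd => aaaSddd => aaaddd
Steps: 4


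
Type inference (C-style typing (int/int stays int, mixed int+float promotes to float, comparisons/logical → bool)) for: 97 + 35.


Operand types: int + int
Rule: mixed int/float promotes to float; int/int stays int
Result type: int


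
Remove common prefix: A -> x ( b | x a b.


Common prefix: 'x'
Factored: A -> x A', A' -> ( b | a b


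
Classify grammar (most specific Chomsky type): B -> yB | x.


Right-linear: every RHS is a terminal or a terminal followed by one nonterminal
Classification: Type 3 (Regular)


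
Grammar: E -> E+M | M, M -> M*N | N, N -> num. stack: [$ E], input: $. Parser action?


start symbol E on stack, input exhausted
Action: accept


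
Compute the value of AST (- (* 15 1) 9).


Evaluate inner: (* 15 1) = 15
Evaluate root: (- 15 9) = 6
Result: 6


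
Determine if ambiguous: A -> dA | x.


right-linear, alternatives start with distinct terminals 'd' vs 'x': unique leftmost derivation
Unambiguous


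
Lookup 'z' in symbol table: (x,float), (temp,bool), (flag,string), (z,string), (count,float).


Lookup 'z' → type string


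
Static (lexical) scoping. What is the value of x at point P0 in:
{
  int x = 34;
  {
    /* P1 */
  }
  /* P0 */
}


x declared in the same block as P0
x = 34


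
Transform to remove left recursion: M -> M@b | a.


Left-recursive alternatives: M@b; non-recursive: a
Introduce M': M -> aM', M' -> @bM' | ε


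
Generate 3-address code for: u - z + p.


Break into single-operator statements:
t1 = u - z
t2 = t1 + p


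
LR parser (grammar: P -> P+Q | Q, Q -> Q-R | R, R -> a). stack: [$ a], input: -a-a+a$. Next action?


'a' on top is the handle for R -> a
Action: reduce (R -> a)


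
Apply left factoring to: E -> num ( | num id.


Common prefix: 'num'
Factored: E -> num E', E' -> ( | id


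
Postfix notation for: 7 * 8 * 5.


Left to right (same or higher precedence on left)
Postfix: 7 8 * 5 *


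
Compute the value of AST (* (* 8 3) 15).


Evaluate inner: (* 8 3) = 24
Evaluate root: (* 24 15) = 360
Result: 360


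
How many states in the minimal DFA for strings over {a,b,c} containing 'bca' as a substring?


KMP-style automaton: 3 progress states + 1 absorbing accept = 4
Minimal DFA: 4 states


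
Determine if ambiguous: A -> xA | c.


right-linear, alternatives start with distinct terminals 'x' vs 'c': unique leftmost derivation
Unambiguous


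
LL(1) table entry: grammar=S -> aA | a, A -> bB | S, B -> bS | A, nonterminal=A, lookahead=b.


For [A, b]: 'b' ∈ FIRST(bB)
Entry: A -> bB


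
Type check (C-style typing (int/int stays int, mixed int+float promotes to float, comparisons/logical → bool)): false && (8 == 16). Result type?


Operand types: bool && bool
Rule: logical operators take bool operands and yield bool
Result type: bool


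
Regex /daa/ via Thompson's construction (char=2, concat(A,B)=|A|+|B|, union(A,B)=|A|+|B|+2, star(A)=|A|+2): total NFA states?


Syntax tree has 3 char leaf(s), 0 union(s), 0 star(s)
chars contribute 3×2 = 6; each union adds +2; each star adds +2
Total: 6 + 0 + 0 = 6 states


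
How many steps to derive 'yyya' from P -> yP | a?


Derivation: P => yP => yyP => yyyP => yyya
Steps: 4


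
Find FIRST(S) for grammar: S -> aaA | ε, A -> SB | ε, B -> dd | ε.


Per alternative of S: FIRST(aaA) = {a}; FIRST(ε) = {ε}
FIRST(S) = {a, ε}


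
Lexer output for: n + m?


Scan left to right, longest-match per lexeme
Tokens: ID(n), OP(+), ID(m)


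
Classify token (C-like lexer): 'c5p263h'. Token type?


Pattern: letter/underscore followed by alphanumerics, not a keyword
Type: IDENTIFIER


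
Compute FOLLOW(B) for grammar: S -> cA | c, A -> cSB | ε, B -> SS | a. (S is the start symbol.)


$ ∈ FOLLOW(S). For each A -> αBβ: add FIRST(β)\{ε} to FOLLOW(B); if β nullable, add FOLLOW(A).
FOLLOW(B) = {$, a, c}


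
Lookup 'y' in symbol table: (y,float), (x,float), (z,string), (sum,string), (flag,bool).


Lookup 'y' → type float


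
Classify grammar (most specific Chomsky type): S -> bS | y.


Right-linear: every RHS is a terminal or a terminal followed by one nonterminal
Classification: Type 3 (Regular)


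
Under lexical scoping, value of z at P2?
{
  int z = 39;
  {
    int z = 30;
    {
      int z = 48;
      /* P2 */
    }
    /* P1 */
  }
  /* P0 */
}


z declared in the same block as P2
z = 48


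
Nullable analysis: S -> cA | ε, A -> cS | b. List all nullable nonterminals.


A nonterminal is nullable iff some alternative derives ε (directly, or every symbol in it is nullable)
Nullable: {S}


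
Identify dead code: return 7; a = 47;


statement follows a return and is unreachable
Dead: 'a = 47'


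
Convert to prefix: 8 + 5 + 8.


left-to-right (same/higher precedence on left): tree is (+ (+ 8 5) 8)
Prefix: + + 8 5 8


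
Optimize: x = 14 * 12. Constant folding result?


14 * 12 = 168 at compile time
Optimized: x = 168


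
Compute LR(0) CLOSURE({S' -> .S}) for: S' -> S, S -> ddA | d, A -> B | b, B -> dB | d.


Start: S' -> .S
For each item with dot before a nonterminal B, add B -> .γ for every B-production
Closure: [S' -> .S, S -> .ddA, S -> .d]


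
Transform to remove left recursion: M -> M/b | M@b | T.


Left-recursive alternatives: M/b, M@b; non-recursive: T
Introduce M': M -> TM', M' -> /bM' | @bM' | ε


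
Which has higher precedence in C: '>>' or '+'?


'+' is additive (level 9); '>>' is shift (level 8)
Higher level binds tighter
'+' has higher precedence than '>>'


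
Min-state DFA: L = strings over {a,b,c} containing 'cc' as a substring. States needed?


KMP-style automaton: 2 progress states + 1 absorbing accept = 3
Minimal DFA: 3 states


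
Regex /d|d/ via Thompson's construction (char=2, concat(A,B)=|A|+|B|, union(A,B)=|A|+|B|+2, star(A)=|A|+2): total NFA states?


Syntax tree has 2 char leaf(s), 1 union(s), 0 star(s)
chars contribute 2×2 = 4; each union adds +2; each star adds +2
Total: 4 + 2 + 0 = 6 states


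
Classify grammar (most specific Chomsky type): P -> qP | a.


Right-linear: every RHS is a terminal or a terminal followed by one nonterminal
Classification: Type 3 (Regular)


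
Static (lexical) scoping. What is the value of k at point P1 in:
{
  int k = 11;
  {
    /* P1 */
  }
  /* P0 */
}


P1's block does not declare k; resolves to the enclosing declaration at depth 0
k = 11


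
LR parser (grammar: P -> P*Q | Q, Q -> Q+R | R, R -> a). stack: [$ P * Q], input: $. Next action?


handle 'P*Q' on top; lookahead ∈ FOLLOW(P) = {*, $}
Action: reduce (P -> P*Q)


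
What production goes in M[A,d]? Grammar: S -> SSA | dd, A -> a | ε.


For [A, d]: ε is nullable and 'd' ∈ FOLLOW(A)
Entry: A -> ε


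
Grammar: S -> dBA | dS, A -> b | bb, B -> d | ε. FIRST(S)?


Per alternative of S: FIRST(dBA) = {d}; FIRST(dS) = {d}
FIRST(S) = {d}


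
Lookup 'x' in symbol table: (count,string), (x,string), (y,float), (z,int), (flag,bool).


Lookup 'x' → type string


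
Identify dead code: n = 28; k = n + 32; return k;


n is read by k's definition; k is returned
No dead code


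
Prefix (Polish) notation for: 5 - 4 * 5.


'*' binds tighter: tree is (- 5 (* 4 5))
Prefix: - 5 * 4 5


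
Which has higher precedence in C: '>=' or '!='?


'>=' is relational (level 7); '!=' is equality (level 6)
Higher level binds tighter
'>=' has higher precedence than '!='


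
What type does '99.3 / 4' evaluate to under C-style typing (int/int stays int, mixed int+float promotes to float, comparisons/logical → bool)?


Operand types: float / int
Rule: mixed int/float promotes to float; int/int stays int
Result type: float


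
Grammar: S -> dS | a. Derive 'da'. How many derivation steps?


Derivation: S => dS => da
Steps: 2


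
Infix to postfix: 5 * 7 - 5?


Left to right (same or higher precedence on left)
Postfix: 5 7 * 5 -


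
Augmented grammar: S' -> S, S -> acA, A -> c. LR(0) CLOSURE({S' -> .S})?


Start: S' -> .S
For each item with dot before a nonterminal B, add B -> .γ for every B-production
Closure: [S' -> .S, S -> .acA]


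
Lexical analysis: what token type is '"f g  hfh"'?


Pattern: double-quoted sequence
Type: STRING_LITERAL


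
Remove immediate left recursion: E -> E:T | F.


Left-recursive alternatives: E:T; non-recursive: F
Introduce E': E -> FE', E' -> :TE' | ε


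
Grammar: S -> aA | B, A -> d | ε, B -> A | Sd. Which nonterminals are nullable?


A nonterminal is nullable iff some alternative derives ε (directly, or every symbol in it is nullable)
Nullable: {A, B, S}


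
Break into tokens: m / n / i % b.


Scan left to right, longest-match per lexeme
Tokens: ID(m), OP(/), ID(n), OP(/), ID(i), OP(%), ID(b)


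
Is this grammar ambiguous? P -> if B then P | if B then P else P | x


dangling else: 'if B then if B then x else x' parses two ways
Ambiguous


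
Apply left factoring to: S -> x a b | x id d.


Common prefix: 'x'
Factored: S -> x S', S' -> a b | id d


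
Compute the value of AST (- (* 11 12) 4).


Evaluate inner: (* 11 12) = 132
Evaluate root: (- 132 4) = 128
Result: 128


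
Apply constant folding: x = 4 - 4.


4 - 4 = 0 at compile time
Optimized: x = 0


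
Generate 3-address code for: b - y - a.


Break into single-operator statements:
t1 = b - y
t2 = t1 - a


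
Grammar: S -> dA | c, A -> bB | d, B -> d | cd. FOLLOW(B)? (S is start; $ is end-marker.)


$ ∈ FOLLOW(S). For each A -> αBβ: add FIRST(β)\{ε} to FOLLOW(B); if β nullable, add FOLLOW(A).
FOLLOW(B) = {$}


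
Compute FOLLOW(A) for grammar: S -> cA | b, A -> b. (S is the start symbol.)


$ ∈ FOLLOW(S). For each A -> αBβ: add FIRST(β)\{ε} to FOLLOW(B); if β nullable, add FOLLOW(A).
FOLLOW(A) = {$}


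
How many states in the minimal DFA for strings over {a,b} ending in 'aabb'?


Track the longest suffix of input matching a prefix of 'aabb': 5 classes (prefixes of length 0..4)
Minimal DFA: 5 states


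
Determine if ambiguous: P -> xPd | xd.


balanced x^n…d^n: each string has a unique parse
Unambiguous


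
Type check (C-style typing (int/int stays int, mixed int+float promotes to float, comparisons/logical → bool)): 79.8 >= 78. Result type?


Operand types: float >= int
Rule: comparison yields bool
Result type: bool


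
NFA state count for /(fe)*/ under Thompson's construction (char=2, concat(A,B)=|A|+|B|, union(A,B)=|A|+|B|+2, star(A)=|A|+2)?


Syntax tree has 2 char leaf(s), 0 union(s), 1 star(s)
chars contribute 2×2 = 4; each union adds +2; each star adds +2
Total: 4 + 0 + 2 = 6 states


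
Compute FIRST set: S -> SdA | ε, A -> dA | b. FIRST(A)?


Per alternative of A: FIRST(dA) = {d}; FIRST(b) = {b}
FIRST(A) = {b, d}


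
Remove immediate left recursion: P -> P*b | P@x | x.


Left-recursive alternatives: P*b, P@x; non-recursive: x
Introduce P': P -> xP', P' -> *bP' | @xP' | ε


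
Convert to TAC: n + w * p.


Break into single-operator statements:
t1 = w * p
t2 = n + t1


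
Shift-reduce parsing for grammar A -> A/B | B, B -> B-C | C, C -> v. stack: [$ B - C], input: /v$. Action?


handle 'B-C' on top
Action: reduce (B -> B-C)


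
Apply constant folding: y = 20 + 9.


20 + 9 = 29 at compile time
Optimized: y = 29


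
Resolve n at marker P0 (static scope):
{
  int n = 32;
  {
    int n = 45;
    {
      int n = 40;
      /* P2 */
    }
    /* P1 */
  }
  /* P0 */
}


n declared in the same block as P0
n = 32


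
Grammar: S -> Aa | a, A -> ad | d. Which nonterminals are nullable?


A nonterminal is nullable iff some alternative derives ε (directly, or every symbol in it is nullable)
Nullable: {}


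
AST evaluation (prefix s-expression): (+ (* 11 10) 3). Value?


Evaluate inner: (* 11 10) = 110
Evaluate root: (+ 110 3) = 113
Result: 113


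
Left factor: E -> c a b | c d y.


Common prefix: 'c'
Factored: E -> c E', E' -> a b | d y


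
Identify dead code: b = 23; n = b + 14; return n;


b is read by n's definition; n is returned
No dead code


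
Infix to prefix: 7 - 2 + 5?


left-to-right (same/higher precedence on left): tree is (+ (- 7 2) 5)
Prefix: + - 7 2 5
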